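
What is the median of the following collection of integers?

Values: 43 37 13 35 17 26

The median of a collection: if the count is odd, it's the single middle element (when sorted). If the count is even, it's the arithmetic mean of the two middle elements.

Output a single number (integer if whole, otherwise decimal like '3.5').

Answer: 30.5

Derivation:
Step 1: insert 43 -> lo=[43] (size 1, max 43) hi=[] (size 0) -> median=43
Step 2: insert 37 -> lo=[37] (size 1, max 37) hi=[43] (size 1, min 43) -> median=40
Step 3: insert 13 -> lo=[13, 37] (size 2, max 37) hi=[43] (size 1, min 43) -> median=37
Step 4: insert 35 -> lo=[13, 35] (size 2, max 35) hi=[37, 43] (size 2, min 37) -> median=36
Step 5: insert 17 -> lo=[13, 17, 35] (size 3, max 35) hi=[37, 43] (size 2, min 37) -> median=35
Step 6: insert 26 -> lo=[13, 17, 26] (size 3, max 26) hi=[35, 37, 43] (size 3, min 35) -> median=30.5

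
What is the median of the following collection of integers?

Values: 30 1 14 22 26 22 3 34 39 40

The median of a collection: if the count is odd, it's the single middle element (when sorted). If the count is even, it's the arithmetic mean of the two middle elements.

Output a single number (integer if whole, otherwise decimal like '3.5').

Answer: 24

Derivation:
Step 1: insert 30 -> lo=[30] (size 1, max 30) hi=[] (size 0) -> median=30
Step 2: insert 1 -> lo=[1] (size 1, max 1) hi=[30] (size 1, min 30) -> median=15.5
Step 3: insert 14 -> lo=[1, 14] (size 2, max 14) hi=[30] (size 1, min 30) -> median=14
Step 4: insert 22 -> lo=[1, 14] (size 2, max 14) hi=[22, 30] (size 2, min 22) -> median=18
Step 5: insert 26 -> lo=[1, 14, 22] (size 3, max 22) hi=[26, 30] (size 2, min 26) -> median=22
Step 6: insert 22 -> lo=[1, 14, 22] (size 3, max 22) hi=[22, 26, 30] (size 3, min 22) -> median=22
Step 7: insert 3 -> lo=[1, 3, 14, 22] (size 4, max 22) hi=[22, 26, 30] (size 3, min 22) -> median=22
Step 8: insert 34 -> lo=[1, 3, 14, 22] (size 4, max 22) hi=[22, 26, 30, 34] (size 4, min 22) -> median=22
Step 9: insert 39 -> lo=[1, 3, 14, 22, 22] (size 5, max 22) hi=[26, 30, 34, 39] (size 4, min 26) -> median=22
Step 10: insert 40 -> lo=[1, 3, 14, 22, 22] (size 5, max 22) hi=[26, 30, 34, 39, 40] (size 5, min 26) -> median=24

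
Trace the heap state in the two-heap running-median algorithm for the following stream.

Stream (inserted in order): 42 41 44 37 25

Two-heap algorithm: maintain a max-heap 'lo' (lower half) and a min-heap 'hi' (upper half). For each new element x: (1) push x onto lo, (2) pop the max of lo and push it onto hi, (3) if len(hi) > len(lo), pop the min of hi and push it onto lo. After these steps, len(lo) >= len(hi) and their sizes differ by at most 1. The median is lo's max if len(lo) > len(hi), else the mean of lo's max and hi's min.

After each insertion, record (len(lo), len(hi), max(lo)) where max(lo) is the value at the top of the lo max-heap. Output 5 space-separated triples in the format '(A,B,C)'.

Answer: (1,0,42) (1,1,41) (2,1,42) (2,2,41) (3,2,41)

Derivation:
Step 1: insert 42 -> lo=[42] hi=[] -> (len(lo)=1, len(hi)=0, max(lo)=42)
Step 2: insert 41 -> lo=[41] hi=[42] -> (len(lo)=1, len(hi)=1, max(lo)=41)
Step 3: insert 44 -> lo=[41, 42] hi=[44] -> (len(lo)=2, len(hi)=1, max(lo)=42)
Step 4: insert 37 -> lo=[37, 41] hi=[42, 44] -> (len(lo)=2, len(hi)=2, max(lo)=41)
Step 5: insert 25 -> lo=[25, 37, 41] hi=[42, 44] -> (len(lo)=3, len(hi)=2, max(lo)=41)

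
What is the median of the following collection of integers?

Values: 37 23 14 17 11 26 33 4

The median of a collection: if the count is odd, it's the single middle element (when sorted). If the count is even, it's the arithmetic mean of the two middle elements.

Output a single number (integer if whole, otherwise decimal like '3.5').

Answer: 20

Derivation:
Step 1: insert 37 -> lo=[37] (size 1, max 37) hi=[] (size 0) -> median=37
Step 2: insert 23 -> lo=[23] (size 1, max 23) hi=[37] (size 1, min 37) -> median=30
Step 3: insert 14 -> lo=[14, 23] (size 2, max 23) hi=[37] (size 1, min 37) -> median=23
Step 4: insert 17 -> lo=[14, 17] (size 2, max 17) hi=[23, 37] (size 2, min 23) -> median=20
Step 5: insert 11 -> lo=[11, 14, 17] (size 3, max 17) hi=[23, 37] (size 2, min 23) -> median=17
Step 6: insert 26 -> lo=[11, 14, 17] (size 3, max 17) hi=[23, 26, 37] (size 3, min 23) -> median=20
Step 7: insert 33 -> lo=[11, 14, 17, 23] (size 4, max 23) hi=[26, 33, 37] (size 3, min 26) -> median=23
Step 8: insert 4 -> lo=[4, 11, 14, 17] (size 4, max 17) hi=[23, 26, 33, 37] (size 4, min 23) -> median=20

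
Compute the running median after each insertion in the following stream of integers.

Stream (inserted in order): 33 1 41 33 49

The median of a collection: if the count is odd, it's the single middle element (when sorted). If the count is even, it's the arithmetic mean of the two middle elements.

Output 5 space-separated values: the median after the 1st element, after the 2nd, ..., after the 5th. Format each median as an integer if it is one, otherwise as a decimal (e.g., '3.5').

Step 1: insert 33 -> lo=[33] (size 1, max 33) hi=[] (size 0) -> median=33
Step 2: insert 1 -> lo=[1] (size 1, max 1) hi=[33] (size 1, min 33) -> median=17
Step 3: insert 41 -> lo=[1, 33] (size 2, max 33) hi=[41] (size 1, min 41) -> median=33
Step 4: insert 33 -> lo=[1, 33] (size 2, max 33) hi=[33, 41] (size 2, min 33) -> median=33
Step 5: insert 49 -> lo=[1, 33, 33] (size 3, max 33) hi=[41, 49] (size 2, min 41) -> median=33

Answer: 33 17 33 33 33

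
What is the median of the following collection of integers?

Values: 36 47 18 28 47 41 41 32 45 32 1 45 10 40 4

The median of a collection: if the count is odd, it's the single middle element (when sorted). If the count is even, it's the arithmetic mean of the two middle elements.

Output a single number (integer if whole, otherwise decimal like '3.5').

Answer: 36

Derivation:
Step 1: insert 36 -> lo=[36] (size 1, max 36) hi=[] (size 0) -> median=36
Step 2: insert 47 -> lo=[36] (size 1, max 36) hi=[47] (size 1, min 47) -> median=41.5
Step 3: insert 18 -> lo=[18, 36] (size 2, max 36) hi=[47] (size 1, min 47) -> median=36
Step 4: insert 28 -> lo=[18, 28] (size 2, max 28) hi=[36, 47] (size 2, min 36) -> median=32
Step 5: insert 47 -> lo=[18, 28, 36] (size 3, max 36) hi=[47, 47] (size 2, min 47) -> median=36
Step 6: insert 41 -> lo=[18, 28, 36] (size 3, max 36) hi=[41, 47, 47] (size 3, min 41) -> median=38.5
Step 7: insert 41 -> lo=[18, 28, 36, 41] (size 4, max 41) hi=[41, 47, 47] (size 3, min 41) -> median=41
Step 8: insert 32 -> lo=[18, 28, 32, 36] (size 4, max 36) hi=[41, 41, 47, 47] (size 4, min 41) -> median=38.5
Step 9: insert 45 -> lo=[18, 28, 32, 36, 41] (size 5, max 41) hi=[41, 45, 47, 47] (size 4, min 41) -> median=41
Step 10: insert 32 -> lo=[18, 28, 32, 32, 36] (size 5, max 36) hi=[41, 41, 45, 47, 47] (size 5, min 41) -> median=38.5
Step 11: insert 1 -> lo=[1, 18, 28, 32, 32, 36] (size 6, max 36) hi=[41, 41, 45, 47, 47] (size 5, min 41) -> median=36
Step 12: insert 45 -> lo=[1, 18, 28, 32, 32, 36] (size 6, max 36) hi=[41, 41, 45, 45, 47, 47] (size 6, min 41) -> median=38.5
Step 13: insert 10 -> lo=[1, 10, 18, 28, 32, 32, 36] (size 7, max 36) hi=[41, 41, 45, 45, 47, 47] (size 6, min 41) -> median=36
Step 14: insert 40 -> lo=[1, 10, 18, 28, 32, 32, 36] (size 7, max 36) hi=[40, 41, 41, 45, 45, 47, 47] (size 7, min 40) -> median=38
Step 15: insert 4 -> lo=[1, 4, 10, 18, 28, 32, 32, 36] (size 8, max 36) hi=[40, 41, 41, 45, 45, 47, 47] (size 7, min 40) -> median=36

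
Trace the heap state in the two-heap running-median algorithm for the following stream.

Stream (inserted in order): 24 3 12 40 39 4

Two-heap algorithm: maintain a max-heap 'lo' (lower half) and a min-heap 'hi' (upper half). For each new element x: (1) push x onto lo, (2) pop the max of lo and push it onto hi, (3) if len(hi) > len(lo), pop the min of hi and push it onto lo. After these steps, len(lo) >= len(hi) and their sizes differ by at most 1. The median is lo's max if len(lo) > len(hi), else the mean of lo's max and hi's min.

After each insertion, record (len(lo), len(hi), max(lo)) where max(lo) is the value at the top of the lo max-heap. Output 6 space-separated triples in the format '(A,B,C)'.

Step 1: insert 24 -> lo=[24] hi=[] -> (len(lo)=1, len(hi)=0, max(lo)=24)
Step 2: insert 3 -> lo=[3] hi=[24] -> (len(lo)=1, len(hi)=1, max(lo)=3)
Step 3: insert 12 -> lo=[3, 12] hi=[24] -> (len(lo)=2, len(hi)=1, max(lo)=12)
Step 4: insert 40 -> lo=[3, 12] hi=[24, 40] -> (len(lo)=2, len(hi)=2, max(lo)=12)
Step 5: insert 39 -> lo=[3, 12, 24] hi=[39, 40] -> (len(lo)=3, len(hi)=2, max(lo)=24)
Step 6: insert 4 -> lo=[3, 4, 12] hi=[24, 39, 40] -> (len(lo)=3, len(hi)=3, max(lo)=12)

Answer: (1,0,24) (1,1,3) (2,1,12) (2,2,12) (3,2,24) (3,3,12)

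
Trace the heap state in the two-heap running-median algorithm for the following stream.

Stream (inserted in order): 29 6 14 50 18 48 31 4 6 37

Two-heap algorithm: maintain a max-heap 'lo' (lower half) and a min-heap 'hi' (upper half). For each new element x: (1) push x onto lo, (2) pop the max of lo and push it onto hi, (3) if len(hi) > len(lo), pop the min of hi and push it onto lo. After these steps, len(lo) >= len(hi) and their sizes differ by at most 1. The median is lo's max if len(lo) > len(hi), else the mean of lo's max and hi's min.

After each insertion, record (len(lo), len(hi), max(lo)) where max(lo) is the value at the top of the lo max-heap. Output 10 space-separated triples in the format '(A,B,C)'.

Step 1: insert 29 -> lo=[29] hi=[] -> (len(lo)=1, len(hi)=0, max(lo)=29)
Step 2: insert 6 -> lo=[6] hi=[29] -> (len(lo)=1, len(hi)=1, max(lo)=6)
Step 3: insert 14 -> lo=[6, 14] hi=[29] -> (len(lo)=2, len(hi)=1, max(lo)=14)
Step 4: insert 50 -> lo=[6, 14] hi=[29, 50] -> (len(lo)=2, len(hi)=2, max(lo)=14)
Step 5: insert 18 -> lo=[6, 14, 18] hi=[29, 50] -> (len(lo)=3, len(hi)=2, max(lo)=18)
Step 6: insert 48 -> lo=[6, 14, 18] hi=[29, 48, 50] -> (len(lo)=3, len(hi)=3, max(lo)=18)
Step 7: insert 31 -> lo=[6, 14, 18, 29] hi=[31, 48, 50] -> (len(lo)=4, len(hi)=3, max(lo)=29)
Step 8: insert 4 -> lo=[4, 6, 14, 18] hi=[29, 31, 48, 50] -> (len(lo)=4, len(hi)=4, max(lo)=18)
Step 9: insert 6 -> lo=[4, 6, 6, 14, 18] hi=[29, 31, 48, 50] -> (len(lo)=5, len(hi)=4, max(lo)=18)
Step 10: insert 37 -> lo=[4, 6, 6, 14, 18] hi=[29, 31, 37, 48, 50] -> (len(lo)=5, len(hi)=5, max(lo)=18)

Answer: (1,0,29) (1,1,6) (2,1,14) (2,2,14) (3,2,18) (3,3,18) (4,3,29) (4,4,18) (5,4,18) (5,5,18)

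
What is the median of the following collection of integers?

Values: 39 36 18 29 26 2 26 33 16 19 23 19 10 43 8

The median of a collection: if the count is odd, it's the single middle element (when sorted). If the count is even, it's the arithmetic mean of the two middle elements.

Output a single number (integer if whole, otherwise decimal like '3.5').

Answer: 23

Derivation:
Step 1: insert 39 -> lo=[39] (size 1, max 39) hi=[] (size 0) -> median=39
Step 2: insert 36 -> lo=[36] (size 1, max 36) hi=[39] (size 1, min 39) -> median=37.5
Step 3: insert 18 -> lo=[18, 36] (size 2, max 36) hi=[39] (size 1, min 39) -> median=36
Step 4: insert 29 -> lo=[18, 29] (size 2, max 29) hi=[36, 39] (size 2, min 36) -> median=32.5
Step 5: insert 26 -> lo=[18, 26, 29] (size 3, max 29) hi=[36, 39] (size 2, min 36) -> median=29
Step 6: insert 2 -> lo=[2, 18, 26] (size 3, max 26) hi=[29, 36, 39] (size 3, min 29) -> median=27.5
Step 7: insert 26 -> lo=[2, 18, 26, 26] (size 4, max 26) hi=[29, 36, 39] (size 3, min 29) -> median=26
Step 8: insert 33 -> lo=[2, 18, 26, 26] (size 4, max 26) hi=[29, 33, 36, 39] (size 4, min 29) -> median=27.5
Step 9: insert 16 -> lo=[2, 16, 18, 26, 26] (size 5, max 26) hi=[29, 33, 36, 39] (size 4, min 29) -> median=26
Step 10: insert 19 -> lo=[2, 16, 18, 19, 26] (size 5, max 26) hi=[26, 29, 33, 36, 39] (size 5, min 26) -> median=26
Step 11: insert 23 -> lo=[2, 16, 18, 19, 23, 26] (size 6, max 26) hi=[26, 29, 33, 36, 39] (size 5, min 26) -> median=26
Step 12: insert 19 -> lo=[2, 16, 18, 19, 19, 23] (size 6, max 23) hi=[26, 26, 29, 33, 36, 39] (size 6, min 26) -> median=24.5
Step 13: insert 10 -> lo=[2, 10, 16, 18, 19, 19, 23] (size 7, max 23) hi=[26, 26, 29, 33, 36, 39] (size 6, min 26) -> median=23
Step 14: insert 43 -> lo=[2, 10, 16, 18, 19, 19, 23] (size 7, max 23) hi=[26, 26, 29, 33, 36, 39, 43] (size 7, min 26) -> median=24.5
Step 15: insert 8 -> lo=[2, 8, 10, 16, 18, 19, 19, 23] (size 8, max 23) hi=[26, 26, 29, 33, 36, 39, 43] (size 7, min 26) -> median=23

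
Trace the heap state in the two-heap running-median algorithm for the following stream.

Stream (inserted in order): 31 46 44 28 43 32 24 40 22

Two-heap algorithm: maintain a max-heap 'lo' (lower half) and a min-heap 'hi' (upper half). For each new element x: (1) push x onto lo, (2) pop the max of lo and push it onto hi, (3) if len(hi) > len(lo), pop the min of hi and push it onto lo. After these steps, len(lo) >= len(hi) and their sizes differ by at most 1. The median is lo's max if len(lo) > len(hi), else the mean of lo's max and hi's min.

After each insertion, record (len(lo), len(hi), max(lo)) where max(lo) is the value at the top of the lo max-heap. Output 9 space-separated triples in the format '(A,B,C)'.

Answer: (1,0,31) (1,1,31) (2,1,44) (2,2,31) (3,2,43) (3,3,32) (4,3,32) (4,4,32) (5,4,32)

Derivation:
Step 1: insert 31 -> lo=[31] hi=[] -> (len(lo)=1, len(hi)=0, max(lo)=31)
Step 2: insert 46 -> lo=[31] hi=[46] -> (len(lo)=1, len(hi)=1, max(lo)=31)
Step 3: insert 44 -> lo=[31, 44] hi=[46] -> (len(lo)=2, len(hi)=1, max(lo)=44)
Step 4: insert 28 -> lo=[28, 31] hi=[44, 46] -> (len(lo)=2, len(hi)=2, max(lo)=31)
Step 5: insert 43 -> lo=[28, 31, 43] hi=[44, 46] -> (len(lo)=3, len(hi)=2, max(lo)=43)
Step 6: insert 32 -> lo=[28, 31, 32] hi=[43, 44, 46] -> (len(lo)=3, len(hi)=3, max(lo)=32)
Step 7: insert 24 -> lo=[24, 28, 31, 32] hi=[43, 44, 46] -> (len(lo)=4, len(hi)=3, max(lo)=32)
Step 8: insert 40 -> lo=[24, 28, 31, 32] hi=[40, 43, 44, 46] -> (len(lo)=4, len(hi)=4, max(lo)=32)
Step 9: insert 22 -> lo=[22, 24, 28, 31, 32] hi=[40, 43, 44, 46] -> (len(lo)=5, len(hi)=4, max(lo)=32)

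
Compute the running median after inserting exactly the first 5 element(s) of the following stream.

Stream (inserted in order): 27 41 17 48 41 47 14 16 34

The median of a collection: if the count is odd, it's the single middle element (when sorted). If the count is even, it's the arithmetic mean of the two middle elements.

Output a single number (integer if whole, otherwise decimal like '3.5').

Answer: 41

Derivation:
Step 1: insert 27 -> lo=[27] (size 1, max 27) hi=[] (size 0) -> median=27
Step 2: insert 41 -> lo=[27] (size 1, max 27) hi=[41] (size 1, min 41) -> median=34
Step 3: insert 17 -> lo=[17, 27] (size 2, max 27) hi=[41] (size 1, min 41) -> median=27
Step 4: insert 48 -> lo=[17, 27] (size 2, max 27) hi=[41, 48] (size 2, min 41) -> median=34
Step 5: insert 41 -> lo=[17, 27, 41] (size 3, max 41) hi=[41, 48] (size 2, min 41) -> median=41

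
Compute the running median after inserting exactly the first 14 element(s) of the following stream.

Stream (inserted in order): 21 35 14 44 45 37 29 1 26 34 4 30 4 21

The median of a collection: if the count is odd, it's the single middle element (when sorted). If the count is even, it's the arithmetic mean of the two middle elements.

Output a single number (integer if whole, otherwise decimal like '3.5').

Step 1: insert 21 -> lo=[21] (size 1, max 21) hi=[] (size 0) -> median=21
Step 2: insert 35 -> lo=[21] (size 1, max 21) hi=[35] (size 1, min 35) -> median=28
Step 3: insert 14 -> lo=[14, 21] (size 2, max 21) hi=[35] (size 1, min 35) -> median=21
Step 4: insert 44 -> lo=[14, 21] (size 2, max 21) hi=[35, 44] (size 2, min 35) -> median=28
Step 5: insert 45 -> lo=[14, 21, 35] (size 3, max 35) hi=[44, 45] (size 2, min 44) -> median=35
Step 6: insert 37 -> lo=[14, 21, 35] (size 3, max 35) hi=[37, 44, 45] (size 3, min 37) -> median=36
Step 7: insert 29 -> lo=[14, 21, 29, 35] (size 4, max 35) hi=[37, 44, 45] (size 3, min 37) -> median=35
Step 8: insert 1 -> lo=[1, 14, 21, 29] (size 4, max 29) hi=[35, 37, 44, 45] (size 4, min 35) -> median=32
Step 9: insert 26 -> lo=[1, 14, 21, 26, 29] (size 5, max 29) hi=[35, 37, 44, 45] (size 4, min 35) -> median=29
Step 10: insert 34 -> lo=[1, 14, 21, 26, 29] (size 5, max 29) hi=[34, 35, 37, 44, 45] (size 5, min 34) -> median=31.5
Step 11: insert 4 -> lo=[1, 4, 14, 21, 26, 29] (size 6, max 29) hi=[34, 35, 37, 44, 45] (size 5, min 34) -> median=29
Step 12: insert 30 -> lo=[1, 4, 14, 21, 26, 29] (size 6, max 29) hi=[30, 34, 35, 37, 44, 45] (size 6, min 30) -> median=29.5
Step 13: insert 4 -> lo=[1, 4, 4, 14, 21, 26, 29] (size 7, max 29) hi=[30, 34, 35, 37, 44, 45] (size 6, min 30) -> median=29
Step 14: insert 21 -> lo=[1, 4, 4, 14, 21, 21, 26] (size 7, max 26) hi=[29, 30, 34, 35, 37, 44, 45] (size 7, min 29) -> median=27.5

Answer: 27.5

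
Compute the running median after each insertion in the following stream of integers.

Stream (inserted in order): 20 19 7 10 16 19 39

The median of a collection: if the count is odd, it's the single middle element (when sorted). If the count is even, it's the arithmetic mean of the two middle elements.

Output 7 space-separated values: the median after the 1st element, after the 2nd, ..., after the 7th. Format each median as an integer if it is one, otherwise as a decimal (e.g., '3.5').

Answer: 20 19.5 19 14.5 16 17.5 19

Derivation:
Step 1: insert 20 -> lo=[20] (size 1, max 20) hi=[] (size 0) -> median=20
Step 2: insert 19 -> lo=[19] (size 1, max 19) hi=[20] (size 1, min 20) -> median=19.5
Step 3: insert 7 -> lo=[7, 19] (size 2, max 19) hi=[20] (size 1, min 20) -> median=19
Step 4: insert 10 -> lo=[7, 10] (size 2, max 10) hi=[19, 20] (size 2, min 19) -> median=14.5
Step 5: insert 16 -> lo=[7, 10, 16] (size 3, max 16) hi=[19, 20] (size 2, min 19) -> median=16
Step 6: insert 19 -> lo=[7, 10, 16] (size 3, max 16) hi=[19, 19, 20] (size 3, min 19) -> median=17.5
Step 7: insert 39 -> lo=[7, 10, 16, 19] (size 4, max 19) hi=[19, 20, 39] (size 3, min 19) -> median=19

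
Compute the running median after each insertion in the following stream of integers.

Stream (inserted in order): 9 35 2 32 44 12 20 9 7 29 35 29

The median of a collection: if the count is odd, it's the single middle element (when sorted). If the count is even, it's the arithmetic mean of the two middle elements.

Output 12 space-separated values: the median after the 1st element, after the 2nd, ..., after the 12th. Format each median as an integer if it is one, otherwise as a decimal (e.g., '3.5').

Step 1: insert 9 -> lo=[9] (size 1, max 9) hi=[] (size 0) -> median=9
Step 2: insert 35 -> lo=[9] (size 1, max 9) hi=[35] (size 1, min 35) -> median=22
Step 3: insert 2 -> lo=[2, 9] (size 2, max 9) hi=[35] (size 1, min 35) -> median=9
Step 4: insert 32 -> lo=[2, 9] (size 2, max 9) hi=[32, 35] (size 2, min 32) -> median=20.5
Step 5: insert 44 -> lo=[2, 9, 32] (size 3, max 32) hi=[35, 44] (size 2, min 35) -> median=32
Step 6: insert 12 -> lo=[2, 9, 12] (size 3, max 12) hi=[32, 35, 44] (size 3, min 32) -> median=22
Step 7: insert 20 -> lo=[2, 9, 12, 20] (size 4, max 20) hi=[32, 35, 44] (size 3, min 32) -> median=20
Step 8: insert 9 -> lo=[2, 9, 9, 12] (size 4, max 12) hi=[20, 32, 35, 44] (size 4, min 20) -> median=16
Step 9: insert 7 -> lo=[2, 7, 9, 9, 12] (size 5, max 12) hi=[20, 32, 35, 44] (size 4, min 20) -> median=12
Step 10: insert 29 -> lo=[2, 7, 9, 9, 12] (size 5, max 12) hi=[20, 29, 32, 35, 44] (size 5, min 20) -> median=16
Step 11: insert 35 -> lo=[2, 7, 9, 9, 12, 20] (size 6, max 20) hi=[29, 32, 35, 35, 44] (size 5, min 29) -> median=20
Step 12: insert 29 -> lo=[2, 7, 9, 9, 12, 20] (size 6, max 20) hi=[29, 29, 32, 35, 35, 44] (size 6, min 29) -> median=24.5

Answer: 9 22 9 20.5 32 22 20 16 12 16 20 24.5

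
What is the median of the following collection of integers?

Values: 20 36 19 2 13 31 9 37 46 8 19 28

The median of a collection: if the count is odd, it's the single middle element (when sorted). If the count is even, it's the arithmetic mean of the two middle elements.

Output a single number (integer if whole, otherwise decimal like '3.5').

Step 1: insert 20 -> lo=[20] (size 1, max 20) hi=[] (size 0) -> median=20
Step 2: insert 36 -> lo=[20] (size 1, max 20) hi=[36] (size 1, min 36) -> median=28
Step 3: insert 19 -> lo=[19, 20] (size 2, max 20) hi=[36] (size 1, min 36) -> median=20
Step 4: insert 2 -> lo=[2, 19] (size 2, max 19) hi=[20, 36] (size 2, min 20) -> median=19.5
Step 5: insert 13 -> lo=[2, 13, 19] (size 3, max 19) hi=[20, 36] (size 2, min 20) -> median=19
Step 6: insert 31 -> lo=[2, 13, 19] (size 3, max 19) hi=[20, 31, 36] (size 3, min 20) -> median=19.5
Step 7: insert 9 -> lo=[2, 9, 13, 19] (size 4, max 19) hi=[20, 31, 36] (size 3, min 20) -> median=19
Step 8: insert 37 -> lo=[2, 9, 13, 19] (size 4, max 19) hi=[20, 31, 36, 37] (size 4, min 20) -> median=19.5
Step 9: insert 46 -> lo=[2, 9, 13, 19, 20] (size 5, max 20) hi=[31, 36, 37, 46] (size 4, min 31) -> median=20
Step 10: insert 8 -> lo=[2, 8, 9, 13, 19] (size 5, max 19) hi=[20, 31, 36, 37, 46] (size 5, min 20) -> median=19.5
Step 11: insert 19 -> lo=[2, 8, 9, 13, 19, 19] (size 6, max 19) hi=[20, 31, 36, 37, 46] (size 5, min 20) -> median=19
Step 12: insert 28 -> lo=[2, 8, 9, 13, 19, 19] (size 6, max 19) hi=[20, 28, 31, 36, 37, 46] (size 6, min 20) -> median=19.5

Answer: 19.5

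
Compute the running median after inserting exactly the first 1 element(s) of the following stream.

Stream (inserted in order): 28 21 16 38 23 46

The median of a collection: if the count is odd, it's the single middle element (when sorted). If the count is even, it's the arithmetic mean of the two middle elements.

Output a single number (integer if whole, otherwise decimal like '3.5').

Step 1: insert 28 -> lo=[28] (size 1, max 28) hi=[] (size 0) -> median=28

Answer: 28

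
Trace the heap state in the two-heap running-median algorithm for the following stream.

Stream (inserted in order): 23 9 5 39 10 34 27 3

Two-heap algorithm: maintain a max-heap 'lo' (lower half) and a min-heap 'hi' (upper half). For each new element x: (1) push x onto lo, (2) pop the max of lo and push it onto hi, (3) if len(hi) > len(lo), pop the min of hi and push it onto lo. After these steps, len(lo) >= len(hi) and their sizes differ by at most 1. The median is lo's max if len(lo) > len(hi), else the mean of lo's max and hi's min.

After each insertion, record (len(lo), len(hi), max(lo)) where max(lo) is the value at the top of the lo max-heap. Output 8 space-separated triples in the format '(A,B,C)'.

Answer: (1,0,23) (1,1,9) (2,1,9) (2,2,9) (3,2,10) (3,3,10) (4,3,23) (4,4,10)

Derivation:
Step 1: insert 23 -> lo=[23] hi=[] -> (len(lo)=1, len(hi)=0, max(lo)=23)
Step 2: insert 9 -> lo=[9] hi=[23] -> (len(lo)=1, len(hi)=1, max(lo)=9)
Step 3: insert 5 -> lo=[5, 9] hi=[23] -> (len(lo)=2, len(hi)=1, max(lo)=9)
Step 4: insert 39 -> lo=[5, 9] hi=[23, 39] -> (len(lo)=2, len(hi)=2, max(lo)=9)
Step 5: insert 10 -> lo=[5, 9, 10] hi=[23, 39] -> (len(lo)=3, len(hi)=2, max(lo)=10)
Step 6: insert 34 -> lo=[5, 9, 10] hi=[23, 34, 39] -> (len(lo)=3, len(hi)=3, max(lo)=10)
Step 7: insert 27 -> lo=[5, 9, 10, 23] hi=[27, 34, 39] -> (len(lo)=4, len(hi)=3, max(lo)=23)
Step 8: insert 3 -> lo=[3, 5, 9, 10] hi=[23, 27, 34, 39] -> (len(lo)=4, len(hi)=4, max(lo)=10)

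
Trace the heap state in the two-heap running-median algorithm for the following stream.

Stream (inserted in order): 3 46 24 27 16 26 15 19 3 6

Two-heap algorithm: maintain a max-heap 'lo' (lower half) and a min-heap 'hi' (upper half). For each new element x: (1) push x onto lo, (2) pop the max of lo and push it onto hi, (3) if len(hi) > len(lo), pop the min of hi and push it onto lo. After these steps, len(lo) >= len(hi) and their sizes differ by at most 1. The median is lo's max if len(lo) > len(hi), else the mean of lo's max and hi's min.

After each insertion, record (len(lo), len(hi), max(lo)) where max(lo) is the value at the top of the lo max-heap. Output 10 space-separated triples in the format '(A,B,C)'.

Step 1: insert 3 -> lo=[3] hi=[] -> (len(lo)=1, len(hi)=0, max(lo)=3)
Step 2: insert 46 -> lo=[3] hi=[46] -> (len(lo)=1, len(hi)=1, max(lo)=3)
Step 3: insert 24 -> lo=[3, 24] hi=[46] -> (len(lo)=2, len(hi)=1, max(lo)=24)
Step 4: insert 27 -> lo=[3, 24] hi=[27, 46] -> (len(lo)=2, len(hi)=2, max(lo)=24)
Step 5: insert 16 -> lo=[3, 16, 24] hi=[27, 46] -> (len(lo)=3, len(hi)=2, max(lo)=24)
Step 6: insert 26 -> lo=[3, 16, 24] hi=[26, 27, 46] -> (len(lo)=3, len(hi)=3, max(lo)=24)
Step 7: insert 15 -> lo=[3, 15, 16, 24] hi=[26, 27, 46] -> (len(lo)=4, len(hi)=3, max(lo)=24)
Step 8: insert 19 -> lo=[3, 15, 16, 19] hi=[24, 26, 27, 46] -> (len(lo)=4, len(hi)=4, max(lo)=19)
Step 9: insert 3 -> lo=[3, 3, 15, 16, 19] hi=[24, 26, 27, 46] -> (len(lo)=5, len(hi)=4, max(lo)=19)
Step 10: insert 6 -> lo=[3, 3, 6, 15, 16] hi=[19, 24, 26, 27, 46] -> (len(lo)=5, len(hi)=5, max(lo)=16)

Answer: (1,0,3) (1,1,3) (2,1,24) (2,2,24) (3,2,24) (3,3,24) (4,3,24) (4,4,19) (5,4,19) (5,5,16)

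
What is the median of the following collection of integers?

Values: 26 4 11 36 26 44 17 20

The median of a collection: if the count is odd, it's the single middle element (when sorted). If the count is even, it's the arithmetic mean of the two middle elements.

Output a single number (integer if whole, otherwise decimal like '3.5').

Answer: 23

Derivation:
Step 1: insert 26 -> lo=[26] (size 1, max 26) hi=[] (size 0) -> median=26
Step 2: insert 4 -> lo=[4] (size 1, max 4) hi=[26] (size 1, min 26) -> median=15
Step 3: insert 11 -> lo=[4, 11] (size 2, max 11) hi=[26] (size 1, min 26) -> median=11
Step 4: insert 36 -> lo=[4, 11] (size 2, max 11) hi=[26, 36] (size 2, min 26) -> median=18.5
Step 5: insert 26 -> lo=[4, 11, 26] (size 3, max 26) hi=[26, 36] (size 2, min 26) -> median=26
Step 6: insert 44 -> lo=[4, 11, 26] (size 3, max 26) hi=[26, 36, 44] (size 3, min 26) -> median=26
Step 7: insert 17 -> lo=[4, 11, 17, 26] (size 4, max 26) hi=[26, 36, 44] (size 3, min 26) -> median=26
Step 8: insert 20 -> lo=[4, 11, 17, 20] (size 4, max 20) hi=[26, 26, 36, 44] (size 4, min 26) -> median=23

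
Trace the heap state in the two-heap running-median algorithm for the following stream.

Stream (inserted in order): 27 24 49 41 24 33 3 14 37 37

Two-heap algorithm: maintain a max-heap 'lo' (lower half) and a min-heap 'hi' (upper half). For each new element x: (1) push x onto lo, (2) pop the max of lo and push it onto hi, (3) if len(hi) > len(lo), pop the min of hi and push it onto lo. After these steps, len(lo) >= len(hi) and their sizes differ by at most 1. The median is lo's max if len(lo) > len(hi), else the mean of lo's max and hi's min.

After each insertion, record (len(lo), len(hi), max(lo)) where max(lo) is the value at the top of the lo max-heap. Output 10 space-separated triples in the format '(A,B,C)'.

Answer: (1,0,27) (1,1,24) (2,1,27) (2,2,27) (3,2,27) (3,3,27) (4,3,27) (4,4,24) (5,4,27) (5,5,27)

Derivation:
Step 1: insert 27 -> lo=[27] hi=[] -> (len(lo)=1, len(hi)=0, max(lo)=27)
Step 2: insert 24 -> lo=[24] hi=[27] -> (len(lo)=1, len(hi)=1, max(lo)=24)
Step 3: insert 49 -> lo=[24, 27] hi=[49] -> (len(lo)=2, len(hi)=1, max(lo)=27)
Step 4: insert 41 -> lo=[24, 27] hi=[41, 49] -> (len(lo)=2, len(hi)=2, max(lo)=27)
Step 5: insert 24 -> lo=[24, 24, 27] hi=[41, 49] -> (len(lo)=3, len(hi)=2, max(lo)=27)
Step 6: insert 33 -> lo=[24, 24, 27] hi=[33, 41, 49] -> (len(lo)=3, len(hi)=3, max(lo)=27)
Step 7: insert 3 -> lo=[3, 24, 24, 27] hi=[33, 41, 49] -> (len(lo)=4, len(hi)=3, max(lo)=27)
Step 8: insert 14 -> lo=[3, 14, 24, 24] hi=[27, 33, 41, 49] -> (len(lo)=4, len(hi)=4, max(lo)=24)
Step 9: insert 37 -> lo=[3, 14, 24, 24, 27] hi=[33, 37, 41, 49] -> (len(lo)=5, len(hi)=4, max(lo)=27)
Step 10: insert 37 -> lo=[3, 14, 24, 24, 27] hi=[33, 37, 37, 41, 49] -> (len(lo)=5, len(hi)=5, max(lo)=27)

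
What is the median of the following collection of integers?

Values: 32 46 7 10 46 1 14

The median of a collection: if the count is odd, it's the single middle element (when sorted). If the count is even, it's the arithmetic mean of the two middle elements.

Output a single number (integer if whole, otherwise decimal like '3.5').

Step 1: insert 32 -> lo=[32] (size 1, max 32) hi=[] (size 0) -> median=32
Step 2: insert 46 -> lo=[32] (size 1, max 32) hi=[46] (size 1, min 46) -> median=39
Step 3: insert 7 -> lo=[7, 32] (size 2, max 32) hi=[46] (size 1, min 46) -> median=32
Step 4: insert 10 -> lo=[7, 10] (size 2, max 10) hi=[32, 46] (size 2, min 32) -> median=21
Step 5: insert 46 -> lo=[7, 10, 32] (size 3, max 32) hi=[46, 46] (size 2, min 46) -> median=32
Step 6: insert 1 -> lo=[1, 7, 10] (size 3, max 10) hi=[32, 46, 46] (size 3, min 32) -> median=21
Step 7: insert 14 -> lo=[1, 7, 10, 14] (size 4, max 14) hi=[32, 46, 46] (size 3, min 32) -> median=14

Answer: 14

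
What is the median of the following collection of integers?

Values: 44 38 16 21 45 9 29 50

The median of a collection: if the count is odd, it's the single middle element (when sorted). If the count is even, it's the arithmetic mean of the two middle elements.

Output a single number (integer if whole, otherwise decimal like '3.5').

Answer: 33.5

Derivation:
Step 1: insert 44 -> lo=[44] (size 1, max 44) hi=[] (size 0) -> median=44
Step 2: insert 38 -> lo=[38] (size 1, max 38) hi=[44] (size 1, min 44) -> median=41
Step 3: insert 16 -> lo=[16, 38] (size 2, max 38) hi=[44] (size 1, min 44) -> median=38
Step 4: insert 21 -> lo=[16, 21] (size 2, max 21) hi=[38, 44] (size 2, min 38) -> median=29.5
Step 5: insert 45 -> lo=[16, 21, 38] (size 3, max 38) hi=[44, 45] (size 2, min 44) -> median=38
Step 6: insert 9 -> lo=[9, 16, 21] (size 3, max 21) hi=[38, 44, 45] (size 3, min 38) -> median=29.5
Step 7: insert 29 -> lo=[9, 16, 21, 29] (size 4, max 29) hi=[38, 44, 45] (size 3, min 38) -> median=29
Step 8: insert 50 -> lo=[9, 16, 21, 29] (size 4, max 29) hi=[38, 44, 45, 50] (size 4, min 38) -> median=33.5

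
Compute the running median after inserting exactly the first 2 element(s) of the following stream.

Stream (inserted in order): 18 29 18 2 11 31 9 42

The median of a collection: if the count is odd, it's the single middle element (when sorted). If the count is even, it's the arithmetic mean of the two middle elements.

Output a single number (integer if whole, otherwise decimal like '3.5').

Step 1: insert 18 -> lo=[18] (size 1, max 18) hi=[] (size 0) -> median=18
Step 2: insert 29 -> lo=[18] (size 1, max 18) hi=[29] (size 1, min 29) -> median=23.5

Answer: 23.5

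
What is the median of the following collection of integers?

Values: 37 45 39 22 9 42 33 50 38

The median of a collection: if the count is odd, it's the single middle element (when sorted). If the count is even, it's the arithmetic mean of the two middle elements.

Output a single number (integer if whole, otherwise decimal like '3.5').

Answer: 38

Derivation:
Step 1: insert 37 -> lo=[37] (size 1, max 37) hi=[] (size 0) -> median=37
Step 2: insert 45 -> lo=[37] (size 1, max 37) hi=[45] (size 1, min 45) -> median=41
Step 3: insert 39 -> lo=[37, 39] (size 2, max 39) hi=[45] (size 1, min 45) -> median=39
Step 4: insert 22 -> lo=[22, 37] (size 2, max 37) hi=[39, 45] (size 2, min 39) -> median=38
Step 5: insert 9 -> lo=[9, 22, 37] (size 3, max 37) hi=[39, 45] (size 2, min 39) -> median=37
Step 6: insert 42 -> lo=[9, 22, 37] (size 3, max 37) hi=[39, 42, 45] (size 3, min 39) -> median=38
Step 7: insert 33 -> lo=[9, 22, 33, 37] (size 4, max 37) hi=[39, 42, 45] (size 3, min 39) -> median=37
Step 8: insert 50 -> lo=[9, 22, 33, 37] (size 4, max 37) hi=[39, 42, 45, 50] (size 4, min 39) -> median=38
Step 9: insert 38 -> lo=[9, 22, 33, 37, 38] (size 5, max 38) hi=[39, 42, 45, 50] (size 4, min 39) -> median=38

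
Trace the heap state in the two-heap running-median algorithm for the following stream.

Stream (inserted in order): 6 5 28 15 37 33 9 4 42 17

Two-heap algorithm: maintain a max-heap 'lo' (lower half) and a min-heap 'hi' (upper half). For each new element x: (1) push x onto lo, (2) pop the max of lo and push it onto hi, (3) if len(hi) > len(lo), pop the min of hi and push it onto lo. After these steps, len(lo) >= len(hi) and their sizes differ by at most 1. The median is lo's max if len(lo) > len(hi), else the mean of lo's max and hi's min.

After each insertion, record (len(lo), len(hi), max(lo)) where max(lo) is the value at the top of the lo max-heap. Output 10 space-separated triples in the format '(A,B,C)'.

Step 1: insert 6 -> lo=[6] hi=[] -> (len(lo)=1, len(hi)=0, max(lo)=6)
Step 2: insert 5 -> lo=[5] hi=[6] -> (len(lo)=1, len(hi)=1, max(lo)=5)
Step 3: insert 28 -> lo=[5, 6] hi=[28] -> (len(lo)=2, len(hi)=1, max(lo)=6)
Step 4: insert 15 -> lo=[5, 6] hi=[15, 28] -> (len(lo)=2, len(hi)=2, max(lo)=6)
Step 5: insert 37 -> lo=[5, 6, 15] hi=[28, 37] -> (len(lo)=3, len(hi)=2, max(lo)=15)
Step 6: insert 33 -> lo=[5, 6, 15] hi=[28, 33, 37] -> (len(lo)=3, len(hi)=3, max(lo)=15)
Step 7: insert 9 -> lo=[5, 6, 9, 15] hi=[28, 33, 37] -> (len(lo)=4, len(hi)=3, max(lo)=15)
Step 8: insert 4 -> lo=[4, 5, 6, 9] hi=[15, 28, 33, 37] -> (len(lo)=4, len(hi)=4, max(lo)=9)
Step 9: insert 42 -> lo=[4, 5, 6, 9, 15] hi=[28, 33, 37, 42] -> (len(lo)=5, len(hi)=4, max(lo)=15)
Step 10: insert 17 -> lo=[4, 5, 6, 9, 15] hi=[17, 28, 33, 37, 42] -> (len(lo)=5, len(hi)=5, max(lo)=15)

Answer: (1,0,6) (1,1,5) (2,1,6) (2,2,6) (3,2,15) (3,3,15) (4,3,15) (4,4,9) (5,4,15) (5,5,15)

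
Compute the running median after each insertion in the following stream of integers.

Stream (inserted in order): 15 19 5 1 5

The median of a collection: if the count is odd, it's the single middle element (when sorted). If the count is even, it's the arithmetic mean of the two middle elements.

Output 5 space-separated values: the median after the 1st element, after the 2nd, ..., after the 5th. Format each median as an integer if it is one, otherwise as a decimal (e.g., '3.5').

Answer: 15 17 15 10 5

Derivation:
Step 1: insert 15 -> lo=[15] (size 1, max 15) hi=[] (size 0) -> median=15
Step 2: insert 19 -> lo=[15] (size 1, max 15) hi=[19] (size 1, min 19) -> median=17
Step 3: insert 5 -> lo=[5, 15] (size 2, max 15) hi=[19] (size 1, min 19) -> median=15
Step 4: insert 1 -> lo=[1, 5] (size 2, max 5) hi=[15, 19] (size 2, min 15) -> median=10
Step 5: insert 5 -> lo=[1, 5, 5] (size 3, max 5) hi=[15, 19] (size 2, min 15) -> median=5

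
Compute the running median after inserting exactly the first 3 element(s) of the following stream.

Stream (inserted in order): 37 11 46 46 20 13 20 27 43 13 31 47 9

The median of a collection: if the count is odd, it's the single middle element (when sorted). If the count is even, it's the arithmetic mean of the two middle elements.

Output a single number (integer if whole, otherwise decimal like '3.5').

Answer: 37

Derivation:
Step 1: insert 37 -> lo=[37] (size 1, max 37) hi=[] (size 0) -> median=37
Step 2: insert 11 -> lo=[11] (size 1, max 11) hi=[37] (size 1, min 37) -> median=24
Step 3: insert 46 -> lo=[11, 37] (size 2, max 37) hi=[46] (size 1, min 46) -> median=37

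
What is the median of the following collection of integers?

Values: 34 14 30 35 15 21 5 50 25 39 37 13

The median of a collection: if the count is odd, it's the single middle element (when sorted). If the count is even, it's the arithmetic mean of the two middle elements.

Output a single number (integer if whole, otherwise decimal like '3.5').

Step 1: insert 34 -> lo=[34] (size 1, max 34) hi=[] (size 0) -> median=34
Step 2: insert 14 -> lo=[14] (size 1, max 14) hi=[34] (size 1, min 34) -> median=24
Step 3: insert 30 -> lo=[14, 30] (size 2, max 30) hi=[34] (size 1, min 34) -> median=30
Step 4: insert 35 -> lo=[14, 30] (size 2, max 30) hi=[34, 35] (size 2, min 34) -> median=32
Step 5: insert 15 -> lo=[14, 15, 30] (size 3, max 30) hi=[34, 35] (size 2, min 34) -> median=30
Step 6: insert 21 -> lo=[14, 15, 21] (size 3, max 21) hi=[30, 34, 35] (size 3, min 30) -> median=25.5
Step 7: insert 5 -> lo=[5, 14, 15, 21] (size 4, max 21) hi=[30, 34, 35] (size 3, min 30) -> median=21
Step 8: insert 50 -> lo=[5, 14, 15, 21] (size 4, max 21) hi=[30, 34, 35, 50] (size 4, min 30) -> median=25.5
Step 9: insert 25 -> lo=[5, 14, 15, 21, 25] (size 5, max 25) hi=[30, 34, 35, 50] (size 4, min 30) -> median=25
Step 10: insert 39 -> lo=[5, 14, 15, 21, 25] (size 5, max 25) hi=[30, 34, 35, 39, 50] (size 5, min 30) -> median=27.5
Step 11: insert 37 -> lo=[5, 14, 15, 21, 25, 30] (size 6, max 30) hi=[34, 35, 37, 39, 50] (size 5, min 34) -> median=30
Step 12: insert 13 -> lo=[5, 13, 14, 15, 21, 25] (size 6, max 25) hi=[30, 34, 35, 37, 39, 50] (size 6, min 30) -> median=27.5

Answer: 27.5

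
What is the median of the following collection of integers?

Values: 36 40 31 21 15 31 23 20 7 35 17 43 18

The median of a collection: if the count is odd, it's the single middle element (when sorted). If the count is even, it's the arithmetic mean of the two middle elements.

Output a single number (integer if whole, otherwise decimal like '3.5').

Step 1: insert 36 -> lo=[36] (size 1, max 36) hi=[] (size 0) -> median=36
Step 2: insert 40 -> lo=[36] (size 1, max 36) hi=[40] (size 1, min 40) -> median=38
Step 3: insert 31 -> lo=[31, 36] (size 2, max 36) hi=[40] (size 1, min 40) -> median=36
Step 4: insert 21 -> lo=[21, 31] (size 2, max 31) hi=[36, 40] (size 2, min 36) -> median=33.5
Step 5: insert 15 -> lo=[15, 21, 31] (size 3, max 31) hi=[36, 40] (size 2, min 36) -> median=31
Step 6: insert 31 -> lo=[15, 21, 31] (size 3, max 31) hi=[31, 36, 40] (size 3, min 31) -> median=31
Step 7: insert 23 -> lo=[15, 21, 23, 31] (size 4, max 31) hi=[31, 36, 40] (size 3, min 31) -> median=31
Step 8: insert 20 -> lo=[15, 20, 21, 23] (size 4, max 23) hi=[31, 31, 36, 40] (size 4, min 31) -> median=27
Step 9: insert 7 -> lo=[7, 15, 20, 21, 23] (size 5, max 23) hi=[31, 31, 36, 40] (size 4, min 31) -> median=23
Step 10: insert 35 -> lo=[7, 15, 20, 21, 23] (size 5, max 23) hi=[31, 31, 35, 36, 40] (size 5, min 31) -> median=27
Step 11: insert 17 -> lo=[7, 15, 17, 20, 21, 23] (size 6, max 23) hi=[31, 31, 35, 36, 40] (size 5, min 31) -> median=23
Step 12: insert 43 -> lo=[7, 15, 17, 20, 21, 23] (size 6, max 23) hi=[31, 31, 35, 36, 40, 43] (size 6, min 31) -> median=27
Step 13: insert 18 -> lo=[7, 15, 17, 18, 20, 21, 23] (size 7, max 23) hi=[31, 31, 35, 36, 40, 43] (size 6, min 31) -> median=23

Answer: 23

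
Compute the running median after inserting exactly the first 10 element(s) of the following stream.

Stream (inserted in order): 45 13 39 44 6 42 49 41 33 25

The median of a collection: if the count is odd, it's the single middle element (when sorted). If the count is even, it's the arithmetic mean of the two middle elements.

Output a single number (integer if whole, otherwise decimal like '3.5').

Answer: 40

Derivation:
Step 1: insert 45 -> lo=[45] (size 1, max 45) hi=[] (size 0) -> median=45
Step 2: insert 13 -> lo=[13] (size 1, max 13) hi=[45] (size 1, min 45) -> median=29
Step 3: insert 39 -> lo=[13, 39] (size 2, max 39) hi=[45] (size 1, min 45) -> median=39
Step 4: insert 44 -> lo=[13, 39] (size 2, max 39) hi=[44, 45] (size 2, min 44) -> median=41.5
Step 5: insert 6 -> lo=[6, 13, 39] (size 3, max 39) hi=[44, 45] (size 2, min 44) -> median=39
Step 6: insert 42 -> lo=[6, 13, 39] (size 3, max 39) hi=[42, 44, 45] (size 3, min 42) -> median=40.5
Step 7: insert 49 -> lo=[6, 13, 39, 42] (size 4, max 42) hi=[44, 45, 49] (size 3, min 44) -> median=42
Step 8: insert 41 -> lo=[6, 13, 39, 41] (size 4, max 41) hi=[42, 44, 45, 49] (size 4, min 42) -> median=41.5
Step 9: insert 33 -> lo=[6, 13, 33, 39, 41] (size 5, max 41) hi=[42, 44, 45, 49] (size 4, min 42) -> median=41
Step 10: insert 25 -> lo=[6, 13, 25, 33, 39] (size 5, max 39) hi=[41, 42, 44, 45, 49] (size 5, min 41) -> median=40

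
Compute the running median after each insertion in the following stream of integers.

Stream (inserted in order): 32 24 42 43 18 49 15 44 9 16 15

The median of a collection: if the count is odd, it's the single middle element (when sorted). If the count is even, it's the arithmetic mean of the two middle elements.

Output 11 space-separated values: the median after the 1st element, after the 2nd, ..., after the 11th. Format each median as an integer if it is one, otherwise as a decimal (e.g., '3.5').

Step 1: insert 32 -> lo=[32] (size 1, max 32) hi=[] (size 0) -> median=32
Step 2: insert 24 -> lo=[24] (size 1, max 24) hi=[32] (size 1, min 32) -> median=28
Step 3: insert 42 -> lo=[24, 32] (size 2, max 32) hi=[42] (size 1, min 42) -> median=32
Step 4: insert 43 -> lo=[24, 32] (size 2, max 32) hi=[42, 43] (size 2, min 42) -> median=37
Step 5: insert 18 -> lo=[18, 24, 32] (size 3, max 32) hi=[42, 43] (size 2, min 42) -> median=32
Step 6: insert 49 -> lo=[18, 24, 32] (size 3, max 32) hi=[42, 43, 49] (size 3, min 42) -> median=37
Step 7: insert 15 -> lo=[15, 18, 24, 32] (size 4, max 32) hi=[42, 43, 49] (size 3, min 42) -> median=32
Step 8: insert 44 -> lo=[15, 18, 24, 32] (size 4, max 32) hi=[42, 43, 44, 49] (size 4, min 42) -> median=37
Step 9: insert 9 -> lo=[9, 15, 18, 24, 32] (size 5, max 32) hi=[42, 43, 44, 49] (size 4, min 42) -> median=32
Step 10: insert 16 -> lo=[9, 15, 16, 18, 24] (size 5, max 24) hi=[32, 42, 43, 44, 49] (size 5, min 32) -> median=28
Step 11: insert 15 -> lo=[9, 15, 15, 16, 18, 24] (size 6, max 24) hi=[32, 42, 43, 44, 49] (size 5, min 32) -> median=24

Answer: 32 28 32 37 32 37 32 37 32 28 24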